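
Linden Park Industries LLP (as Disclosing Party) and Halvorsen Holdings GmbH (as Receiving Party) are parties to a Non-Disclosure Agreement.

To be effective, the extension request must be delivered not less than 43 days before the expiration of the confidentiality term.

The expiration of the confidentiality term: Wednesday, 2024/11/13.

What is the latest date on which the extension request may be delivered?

2024/10/01

2024/11/13 minus 43 days is 2024/10/01.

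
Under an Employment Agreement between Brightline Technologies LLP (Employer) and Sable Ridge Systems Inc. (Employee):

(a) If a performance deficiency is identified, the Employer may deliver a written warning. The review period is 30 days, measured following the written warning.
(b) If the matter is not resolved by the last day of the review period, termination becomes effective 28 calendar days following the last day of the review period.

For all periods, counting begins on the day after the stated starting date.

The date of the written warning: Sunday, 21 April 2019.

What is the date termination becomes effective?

18 June 2019

Adding 30 calendar days to 21 April 2019 gives 21 May 2019, which is the last day of the review period.
Adding 28 calendar days to 21 May 2019 gives 18 June 2019, which is the date termination becomes effective.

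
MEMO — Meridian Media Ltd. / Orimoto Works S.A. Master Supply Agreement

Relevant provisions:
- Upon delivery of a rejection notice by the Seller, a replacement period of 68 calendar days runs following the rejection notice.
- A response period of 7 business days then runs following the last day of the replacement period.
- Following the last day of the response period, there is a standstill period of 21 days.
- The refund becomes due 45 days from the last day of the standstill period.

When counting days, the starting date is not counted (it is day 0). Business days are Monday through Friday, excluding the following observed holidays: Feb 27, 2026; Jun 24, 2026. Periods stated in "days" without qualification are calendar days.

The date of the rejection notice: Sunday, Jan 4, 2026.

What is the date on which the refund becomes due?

Adding 68 calendar days to Jan 4, 2026 gives Mar 13, 2026, which is the last day of the replacement period.
The last day of the response period: 7 business days after Friday, Mar 13, 2026, skipping weekends — Mar 16, Mar 17, Mar 18, Mar 19, Mar 20, Mar 23, Mar 24 — lands on Tuesday, Mar 24, 2026.
Adding 21 calendar days to Mar 24, 2026 gives Apr 14, 2026, which is the last day of the standstill period.
Adding 45 calendar days to Apr 14, 2026 gives May 29, 2026, which is the date on which the refund becomes due.

May 29, 2026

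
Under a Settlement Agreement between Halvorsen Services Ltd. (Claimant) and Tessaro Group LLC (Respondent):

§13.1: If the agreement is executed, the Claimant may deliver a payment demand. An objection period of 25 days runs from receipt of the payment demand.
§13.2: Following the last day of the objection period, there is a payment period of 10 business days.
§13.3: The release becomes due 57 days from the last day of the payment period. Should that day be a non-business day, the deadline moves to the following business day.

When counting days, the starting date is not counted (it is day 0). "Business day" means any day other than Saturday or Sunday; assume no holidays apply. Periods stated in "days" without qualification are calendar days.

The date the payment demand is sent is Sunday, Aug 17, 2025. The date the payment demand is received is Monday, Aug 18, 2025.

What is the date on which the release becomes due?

Nov 24, 2025

The last day of the objection period: Aug 18, 2025 + 25 days = Sep 12, 2025.
The last day of the payment period: 10 business days after Friday, Sep 12, 2025, skipping weekends — Sep 15, Sep 16, Sep 17, Sep 18, Sep 19, Sep 22, Sep 23, Sep 24, Sep 25, Sep 26 — lands on Friday, Sep 26, 2025.
The date on which the release becomes due: 57 calendar days after Sep 26, 2025 is Nov 22, 2025. That falls on a Saturday, so it rolls to the next business day, Monday, Nov 24, 2025.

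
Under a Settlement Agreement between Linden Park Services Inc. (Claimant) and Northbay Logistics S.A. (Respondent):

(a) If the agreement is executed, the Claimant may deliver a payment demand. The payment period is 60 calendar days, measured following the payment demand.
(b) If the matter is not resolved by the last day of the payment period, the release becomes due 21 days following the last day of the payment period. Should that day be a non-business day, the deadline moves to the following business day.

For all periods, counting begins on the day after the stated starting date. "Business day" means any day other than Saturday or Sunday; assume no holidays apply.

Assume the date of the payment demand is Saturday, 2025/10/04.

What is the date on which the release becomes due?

2025/12/24

Adding 60 calendar days to 2025/10/04 gives 2025/12/03, which is the last day of the payment period.
The date on which the release becomes due: 2025/12/03 + 21 days = 2025/12/24. 2025/12/24 is a Wednesday, so no roll-forward applies.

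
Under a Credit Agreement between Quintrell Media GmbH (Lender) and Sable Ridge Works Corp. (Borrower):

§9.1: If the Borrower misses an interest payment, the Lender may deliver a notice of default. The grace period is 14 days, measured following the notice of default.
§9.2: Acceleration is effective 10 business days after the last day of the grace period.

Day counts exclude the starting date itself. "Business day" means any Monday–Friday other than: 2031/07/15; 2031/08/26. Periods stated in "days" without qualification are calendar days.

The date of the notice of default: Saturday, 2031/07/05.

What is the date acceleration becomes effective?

2031/08/01

Adding 14 calendar days to 2031/07/05 gives 2031/07/19, which is the last day of the grace period.
The date acceleration becomes effective: 10 business days after Saturday, 2031/07/19, skipping weekends — Jul 21, Jul 22, Jul 23, Jul 24, Jul 25, Jul 28, Jul 29, Jul 30, Jul 31, Aug 1 — lands on Friday, 2031/08/01.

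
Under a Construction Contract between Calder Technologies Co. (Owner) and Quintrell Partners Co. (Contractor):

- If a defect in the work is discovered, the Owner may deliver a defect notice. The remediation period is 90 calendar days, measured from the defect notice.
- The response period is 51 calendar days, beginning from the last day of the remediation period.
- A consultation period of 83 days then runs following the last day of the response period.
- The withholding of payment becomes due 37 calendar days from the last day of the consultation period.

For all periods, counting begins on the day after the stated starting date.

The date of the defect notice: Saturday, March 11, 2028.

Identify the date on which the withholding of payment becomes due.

The last day of the remediation period: March 11, 2028 + 90 days = June 9, 2028.
The last day of the response period: June 9, 2028 + 51 days = July 30, 2028.
The last day of the consultation period: 83 calendar days after July 30, 2028 is October 21, 2028.
The date on which the withholding of payment becomes due: 37 calendar days after October 21, 2028 is November 27, 2028.

November 27, 2028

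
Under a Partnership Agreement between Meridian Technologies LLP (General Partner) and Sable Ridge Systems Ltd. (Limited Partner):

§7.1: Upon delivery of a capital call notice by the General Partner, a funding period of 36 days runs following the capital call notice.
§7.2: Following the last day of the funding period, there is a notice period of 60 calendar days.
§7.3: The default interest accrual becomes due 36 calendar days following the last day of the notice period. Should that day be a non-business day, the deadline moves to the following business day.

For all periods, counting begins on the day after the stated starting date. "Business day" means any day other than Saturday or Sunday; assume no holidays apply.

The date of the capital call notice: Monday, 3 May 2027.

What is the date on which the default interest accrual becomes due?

13 September 2027

The last day of the funding period: 3 May 2027 + 36 days = 8 June 2027.
The last day of the notice period: 60 calendar days after 8 June 2027 is 7 August 2027.
Adding 36 calendar days to 7 August 2027 gives 12 September 2027, which is the date on which the default interest accrual becomes due. That falls on a Sunday, so it rolls to the next business day, Monday, 13 September 2027.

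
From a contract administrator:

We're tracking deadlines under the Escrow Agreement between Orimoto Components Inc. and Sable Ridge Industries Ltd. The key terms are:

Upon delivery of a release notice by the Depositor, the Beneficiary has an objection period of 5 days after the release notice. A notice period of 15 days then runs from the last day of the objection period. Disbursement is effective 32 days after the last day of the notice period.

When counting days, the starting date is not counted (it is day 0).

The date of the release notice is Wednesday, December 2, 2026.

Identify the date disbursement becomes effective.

January 23, 2027

The last day of the objection period: December 2, 2026 + 5 days = December 7, 2026.
The last day of the notice period: December 7, 2026 + 15 days = December 22, 2026.
The date disbursement becomes effective: 32 calendar days after December 22, 2026 is January 23, 2027.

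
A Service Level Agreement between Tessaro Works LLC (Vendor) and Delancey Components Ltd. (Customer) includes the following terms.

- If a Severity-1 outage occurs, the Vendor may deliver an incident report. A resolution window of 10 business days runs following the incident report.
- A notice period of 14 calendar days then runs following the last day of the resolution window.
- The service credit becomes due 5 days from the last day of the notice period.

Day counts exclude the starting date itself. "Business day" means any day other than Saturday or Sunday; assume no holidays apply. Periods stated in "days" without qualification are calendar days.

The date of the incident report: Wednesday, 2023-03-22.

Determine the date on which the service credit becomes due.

From Wednesday, 2023-03-22, 10 business days (Mar 23, Mar 24, Mar 27, Mar 28, Mar 29, Mar 30, Mar 31, Apr 3, Apr 4, Apr 5, skipping weekends) brings us to Wednesday, 2023-04-05, which is the last day of the resolution window.
Adding 14 calendar days to 2023-04-05 gives 2023-04-19, which is the last day of the notice period.
The date on which the service credit becomes due: 2023-04-19 + 5 days = 2023-04-24.

2023-04-24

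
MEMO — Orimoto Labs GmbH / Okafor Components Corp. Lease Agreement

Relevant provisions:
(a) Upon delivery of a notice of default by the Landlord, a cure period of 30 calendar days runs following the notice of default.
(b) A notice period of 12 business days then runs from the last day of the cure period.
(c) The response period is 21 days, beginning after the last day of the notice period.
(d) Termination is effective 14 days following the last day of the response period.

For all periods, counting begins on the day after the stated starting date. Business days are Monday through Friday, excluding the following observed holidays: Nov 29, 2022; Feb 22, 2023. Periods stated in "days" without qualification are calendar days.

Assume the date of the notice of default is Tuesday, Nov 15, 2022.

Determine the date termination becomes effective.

The last day of the cure period: Nov 15, 2022 + 30 days = Dec 15, 2022.
The last day of the notice period: 12 business days after Thursday, Dec 15, 2022, skipping weekends — Dec 16, Dec 19, Dec 20, Dec 21, …, Dec 29, Dec 30, Jan 2 — lands on Monday, Jan 2, 2023.
Adding 21 calendar days to Jan 2, 2023 gives Jan 23, 2023, which is the last day of the response period.
The date termination becomes effective: Jan 23, 2023 + 14 days = Feb 6, 2023.

Feb 6, 2023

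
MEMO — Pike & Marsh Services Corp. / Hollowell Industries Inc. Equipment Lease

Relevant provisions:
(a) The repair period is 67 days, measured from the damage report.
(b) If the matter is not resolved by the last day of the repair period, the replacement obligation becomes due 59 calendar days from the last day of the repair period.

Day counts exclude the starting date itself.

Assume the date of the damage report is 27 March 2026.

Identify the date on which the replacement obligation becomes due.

The last day of the repair period: 27 March 2026 + 67 days = 2 June 2026.
The date on which the replacement obligation becomes due: 2 June 2026 + 59 days = 31 July 2026.

31 July 2026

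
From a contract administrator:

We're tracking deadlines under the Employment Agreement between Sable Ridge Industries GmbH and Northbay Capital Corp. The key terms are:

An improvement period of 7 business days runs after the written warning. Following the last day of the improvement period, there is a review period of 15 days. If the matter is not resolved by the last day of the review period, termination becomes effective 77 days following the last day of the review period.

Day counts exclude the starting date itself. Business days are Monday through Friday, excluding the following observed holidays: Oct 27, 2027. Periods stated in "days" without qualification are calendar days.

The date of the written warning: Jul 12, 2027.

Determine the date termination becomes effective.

Oct 21, 2027

The last day of the improvement period: counting 7 business days from Monday, Jul 12, 2027 (Jul 13, Jul 14, Jul 15, Jul 16, Jul 19, Jul 20, Jul 21, skipping weekends) reaches Wednesday, Jul 21, 2027.
The last day of the review period: 15 calendar days after Jul 21, 2027 is Aug 5, 2027.
The date termination becomes effective: Aug 5, 2027 + 77 days = Oct 21, 2027.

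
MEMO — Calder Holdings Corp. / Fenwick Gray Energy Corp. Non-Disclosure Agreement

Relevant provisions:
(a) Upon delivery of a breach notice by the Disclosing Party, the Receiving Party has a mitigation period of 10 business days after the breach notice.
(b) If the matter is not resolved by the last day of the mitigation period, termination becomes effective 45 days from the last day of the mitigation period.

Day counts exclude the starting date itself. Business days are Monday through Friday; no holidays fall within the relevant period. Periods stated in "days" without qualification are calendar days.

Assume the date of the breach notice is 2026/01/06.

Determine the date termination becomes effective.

2026/03/06

The last day of the mitigation period: 10 business days after Tuesday, 2026/01/06, skipping weekends — Jan 7, Jan 8, Jan 9, Jan 12, Jan 13, Jan 14, Jan 15, Jan 16, Jan 19, Jan 20 — lands on Tuesday, 2026/01/20.
The date termination becomes effective: 2026/01/20 + 45 days = 2026/03/06.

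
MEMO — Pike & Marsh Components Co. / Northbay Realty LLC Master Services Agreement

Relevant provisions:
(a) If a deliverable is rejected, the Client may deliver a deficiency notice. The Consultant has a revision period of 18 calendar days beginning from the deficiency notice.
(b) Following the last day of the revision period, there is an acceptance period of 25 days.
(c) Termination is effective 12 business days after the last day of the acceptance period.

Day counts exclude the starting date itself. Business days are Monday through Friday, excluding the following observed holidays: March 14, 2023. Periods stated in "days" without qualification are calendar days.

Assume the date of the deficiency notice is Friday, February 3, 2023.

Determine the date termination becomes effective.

The last day of the revision period: February 3, 2023 + 18 days = February 21, 2023.
Adding 25 calendar days to February 21, 2023 gives March 18, 2023, which is the last day of the acceptance period.
From Saturday, March 18, 2023, 12 business days (Mar 20, Mar 21, Mar 22, Mar 23, …, Mar 31, Apr 3, Apr 4, skipping weekends) brings us to Tuesday, April 4, 2023, which is the date termination becomes effective.

April 4, 2023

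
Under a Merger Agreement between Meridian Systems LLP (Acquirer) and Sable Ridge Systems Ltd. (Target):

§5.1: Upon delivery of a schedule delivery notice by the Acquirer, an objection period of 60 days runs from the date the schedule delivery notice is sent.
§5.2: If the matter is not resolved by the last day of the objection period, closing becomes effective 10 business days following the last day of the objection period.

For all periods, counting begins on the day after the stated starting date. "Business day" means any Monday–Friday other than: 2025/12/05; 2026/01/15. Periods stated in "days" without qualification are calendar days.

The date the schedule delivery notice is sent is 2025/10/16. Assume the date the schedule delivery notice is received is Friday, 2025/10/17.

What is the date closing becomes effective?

2025/12/29

The last day of the objection period: 2025/10/16 + 60 days = 2025/12/15.
The date closing becomes effective: 10 business days after Monday, 2025/12/15, skipping weekends — Dec 16, Dec 17, Dec 18, Dec 19, Dec 22, Dec 23, Dec 24, Dec 25, Dec 26, Dec 29 — lands on Monday, 2025/12/29.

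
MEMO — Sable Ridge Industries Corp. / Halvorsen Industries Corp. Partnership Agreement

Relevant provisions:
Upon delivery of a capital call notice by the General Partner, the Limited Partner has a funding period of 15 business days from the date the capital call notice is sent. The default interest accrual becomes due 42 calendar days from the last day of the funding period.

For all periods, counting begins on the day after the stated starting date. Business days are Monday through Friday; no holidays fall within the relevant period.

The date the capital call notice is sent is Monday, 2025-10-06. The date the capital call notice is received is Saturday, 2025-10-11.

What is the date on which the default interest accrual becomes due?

From Monday, 2025-10-06, 15 business days (Oct 7, Oct 8, Oct 9, Oct 10, …, Oct 23, Oct 24, Oct 27, skipping weekends) brings us to Monday, 2025-10-27, which is the last day of the funding period.
The date on which the default interest accrual becomes due: 2025-10-27 + 42 days = 2025-12-08.

2025-12-08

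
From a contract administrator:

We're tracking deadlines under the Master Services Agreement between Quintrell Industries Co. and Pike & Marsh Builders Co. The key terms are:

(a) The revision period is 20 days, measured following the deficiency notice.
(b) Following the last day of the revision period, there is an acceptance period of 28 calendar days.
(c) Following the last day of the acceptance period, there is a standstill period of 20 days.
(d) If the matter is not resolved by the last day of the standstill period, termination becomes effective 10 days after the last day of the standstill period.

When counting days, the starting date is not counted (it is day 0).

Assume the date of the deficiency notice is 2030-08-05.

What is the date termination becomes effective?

2030-10-22

The last day of the revision period: 20 calendar days after 2030-08-05 is 2030-08-25.
Adding 28 calendar days to 2030-08-25 gives 2030-09-22, which is the last day of the acceptance period.
The last day of the standstill period: 2030-09-22 + 20 days = 2030-10-12.
The date termination becomes effective: 10 calendar days after 2030-10-12 is 2030-10-22.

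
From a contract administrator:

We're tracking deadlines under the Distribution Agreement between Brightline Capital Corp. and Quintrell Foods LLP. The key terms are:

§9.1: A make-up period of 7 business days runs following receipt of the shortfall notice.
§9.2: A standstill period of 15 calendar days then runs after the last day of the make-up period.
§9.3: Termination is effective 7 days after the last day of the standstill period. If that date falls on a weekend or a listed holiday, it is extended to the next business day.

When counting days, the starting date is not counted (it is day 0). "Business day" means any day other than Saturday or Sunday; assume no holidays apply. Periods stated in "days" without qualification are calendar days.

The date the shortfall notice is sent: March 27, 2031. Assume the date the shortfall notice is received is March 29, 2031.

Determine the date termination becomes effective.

April 30, 2031

From Saturday, March 29, 2031, 7 business days (Mar 31, Apr 1, Apr 2, Apr 3, Apr 4, Apr 7, Apr 8, skipping weekends) brings us to Tuesday, April 8, 2031, which is the last day of the make-up period.
The last day of the standstill period: April 8, 2031 + 15 days = April 23, 2031.
The date termination becomes effective: 7 calendar days after April 23, 2031 is April 30, 2031. April 30, 2031 is a Wednesday, so no roll-forward applies.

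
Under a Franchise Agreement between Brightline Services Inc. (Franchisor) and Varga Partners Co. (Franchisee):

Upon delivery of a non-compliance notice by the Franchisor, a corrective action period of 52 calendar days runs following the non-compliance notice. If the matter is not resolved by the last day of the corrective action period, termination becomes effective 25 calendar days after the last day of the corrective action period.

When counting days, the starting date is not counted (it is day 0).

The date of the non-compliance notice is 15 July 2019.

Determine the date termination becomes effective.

The last day of the corrective action period: 52 calendar days after 15 July 2019 is 5 September 2019.
The date termination becomes effective: 25 calendar days after 5 September 2019 is 30 September 2019.

30 September 2019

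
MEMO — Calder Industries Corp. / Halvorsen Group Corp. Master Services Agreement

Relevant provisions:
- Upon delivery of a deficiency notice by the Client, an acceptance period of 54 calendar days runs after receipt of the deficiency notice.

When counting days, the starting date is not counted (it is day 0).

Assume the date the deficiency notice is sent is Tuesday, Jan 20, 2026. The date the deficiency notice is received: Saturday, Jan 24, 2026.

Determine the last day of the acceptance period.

Mar 19, 2026

The last day of the acceptance period: Jan 24, 2026 + 54 days = Mar 19, 2026.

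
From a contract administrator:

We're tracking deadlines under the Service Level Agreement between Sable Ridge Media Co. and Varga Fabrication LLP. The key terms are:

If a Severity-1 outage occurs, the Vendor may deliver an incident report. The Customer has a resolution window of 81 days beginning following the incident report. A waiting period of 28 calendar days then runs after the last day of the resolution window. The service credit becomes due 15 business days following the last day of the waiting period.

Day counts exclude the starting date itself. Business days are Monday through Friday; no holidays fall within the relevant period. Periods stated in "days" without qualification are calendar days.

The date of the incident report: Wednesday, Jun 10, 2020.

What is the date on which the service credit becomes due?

The last day of the resolution window: Jun 10, 2020 + 81 days = Aug 30, 2020.
The last day of the waiting period: 28 calendar days after Aug 30, 2020 is Sep 27, 2020.
From Sunday, Sep 27, 2020, 15 business days (Sep 28, Sep 29, Sep 30, Oct 1, …, Oct 14, Oct 15, Oct 16, skipping weekends) brings us to Friday, Oct 16, 2020, which is the date on which the service credit becomes due.

Oct 16, 2020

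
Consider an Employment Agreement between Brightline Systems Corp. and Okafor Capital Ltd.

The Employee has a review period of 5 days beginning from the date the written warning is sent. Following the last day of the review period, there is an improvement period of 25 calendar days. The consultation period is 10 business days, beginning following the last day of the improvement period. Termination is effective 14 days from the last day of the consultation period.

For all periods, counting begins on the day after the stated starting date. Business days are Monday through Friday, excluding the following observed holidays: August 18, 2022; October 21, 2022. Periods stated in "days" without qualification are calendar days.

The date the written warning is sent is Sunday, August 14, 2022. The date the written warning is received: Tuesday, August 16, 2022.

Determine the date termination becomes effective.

Adding 5 calendar days to August 14, 2022 gives August 19, 2022, which is the last day of the review period.
The last day of the improvement period: 25 calendar days after August 19, 2022 is September 13, 2022.
From Tuesday, September 13, 2022, 10 business days (Sep 14, Sep 15, Sep 16, Sep 19, Sep 20, Sep 21, Sep 22, Sep 23, Sep 26, Sep 27, skipping weekends) brings us to Tuesday, September 27, 2022, which is the last day of the consultation period.
Adding 14 calendar days to September 27, 2022 gives October 11, 2022, which is the date termination becomes effective.

October 11, 2022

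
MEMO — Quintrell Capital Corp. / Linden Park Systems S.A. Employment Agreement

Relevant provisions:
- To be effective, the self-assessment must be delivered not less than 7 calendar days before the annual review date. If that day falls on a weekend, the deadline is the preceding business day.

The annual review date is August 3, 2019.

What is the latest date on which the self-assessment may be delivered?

August 3, 2019 minus 7 days is July 27, 2019. That is a Saturday, so the deadline moves back to Friday, July 26, 2019.

July 26, 2019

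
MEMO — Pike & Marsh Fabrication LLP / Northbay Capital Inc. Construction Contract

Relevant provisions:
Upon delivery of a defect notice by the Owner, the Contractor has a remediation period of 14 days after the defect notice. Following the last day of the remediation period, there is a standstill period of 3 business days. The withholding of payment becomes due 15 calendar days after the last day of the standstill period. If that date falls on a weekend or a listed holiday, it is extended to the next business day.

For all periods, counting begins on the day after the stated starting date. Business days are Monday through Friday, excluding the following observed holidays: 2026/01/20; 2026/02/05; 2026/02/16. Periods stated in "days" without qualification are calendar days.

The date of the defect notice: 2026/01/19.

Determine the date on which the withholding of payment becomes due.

The last day of the remediation period: 2026/01/19 + 14 days = 2026/02/02.
The last day of the standstill period: counting 3 business days from Monday, 2026/02/02 (Feb 3, Feb 4, Feb 6, skipping weekends and the listed holiday on Feb 5) reaches Friday, 2026/02/06.
The date on which the withholding of payment becomes due: 2026/02/06 + 15 days = 2026/02/21. That falls on a Saturday, so it rolls to the next business day, Monday, 2026/02/23.

2026/02/23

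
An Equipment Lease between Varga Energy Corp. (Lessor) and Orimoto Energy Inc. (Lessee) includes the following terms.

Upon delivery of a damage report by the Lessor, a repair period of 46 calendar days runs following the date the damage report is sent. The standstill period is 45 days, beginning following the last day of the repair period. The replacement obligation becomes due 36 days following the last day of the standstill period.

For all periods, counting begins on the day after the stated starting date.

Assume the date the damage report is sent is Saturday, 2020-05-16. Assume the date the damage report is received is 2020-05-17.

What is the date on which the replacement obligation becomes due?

The last day of the repair period: 2020-05-16 + 46 days = 2020-07-01.
The last day of the standstill period: 45 calendar days after 2020-07-01 is 2020-08-15.
Adding 36 calendar days to 2020-08-15 gives 2020-09-20, which is the date on which the replacement obligation becomes due.

2020-09-20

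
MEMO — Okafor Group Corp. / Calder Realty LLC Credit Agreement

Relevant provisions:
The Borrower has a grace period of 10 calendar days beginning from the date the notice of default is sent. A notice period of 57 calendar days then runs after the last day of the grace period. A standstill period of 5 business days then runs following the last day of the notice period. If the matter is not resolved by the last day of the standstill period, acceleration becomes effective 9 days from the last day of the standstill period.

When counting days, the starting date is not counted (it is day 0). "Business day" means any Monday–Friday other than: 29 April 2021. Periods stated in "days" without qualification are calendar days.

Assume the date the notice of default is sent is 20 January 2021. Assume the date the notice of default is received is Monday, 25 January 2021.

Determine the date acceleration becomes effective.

The last day of the grace period: 20 January 2021 + 10 days = 30 January 2021.
Adding 57 calendar days to 30 January 2021 gives 28 March 2021, which is the last day of the notice period.
From Sunday, 28 March 2021, 5 business days (Mar 29, Mar 30, Mar 31, Apr 1, Apr 2, skipping weekends) brings us to Friday, 2 April 2021, which is the last day of the standstill period.
The date acceleration becomes effective: 9 calendar days after 2 April 2021 is 11 April 2021.

11 April 2021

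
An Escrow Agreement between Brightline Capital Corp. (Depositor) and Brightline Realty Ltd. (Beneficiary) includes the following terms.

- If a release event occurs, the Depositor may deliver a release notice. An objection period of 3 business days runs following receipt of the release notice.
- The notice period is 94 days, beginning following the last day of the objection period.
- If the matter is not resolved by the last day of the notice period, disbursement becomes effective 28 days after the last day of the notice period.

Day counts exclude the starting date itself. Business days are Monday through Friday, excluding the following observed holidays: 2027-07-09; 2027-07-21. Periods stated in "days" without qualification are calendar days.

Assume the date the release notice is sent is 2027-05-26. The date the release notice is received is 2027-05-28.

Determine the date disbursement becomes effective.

2027-10-02

The last day of the objection period: counting 3 business days from Friday, 2027-05-28 (May 31, Jun 1, Jun 2, skipping weekends) reaches Wednesday, 2027-06-02.
The last day of the notice period: 94 calendar days after 2027-06-02 is 2027-09-04.
The date disbursement becomes effective: 2027-09-04 + 28 days = 2027-10-02.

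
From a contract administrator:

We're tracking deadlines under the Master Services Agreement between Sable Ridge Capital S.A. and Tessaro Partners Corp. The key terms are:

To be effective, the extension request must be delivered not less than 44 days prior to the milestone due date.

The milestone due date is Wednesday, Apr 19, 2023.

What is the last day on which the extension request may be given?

Mar 6, 2023

Apr 19, 2023 minus 44 days is Mar 6, 2023.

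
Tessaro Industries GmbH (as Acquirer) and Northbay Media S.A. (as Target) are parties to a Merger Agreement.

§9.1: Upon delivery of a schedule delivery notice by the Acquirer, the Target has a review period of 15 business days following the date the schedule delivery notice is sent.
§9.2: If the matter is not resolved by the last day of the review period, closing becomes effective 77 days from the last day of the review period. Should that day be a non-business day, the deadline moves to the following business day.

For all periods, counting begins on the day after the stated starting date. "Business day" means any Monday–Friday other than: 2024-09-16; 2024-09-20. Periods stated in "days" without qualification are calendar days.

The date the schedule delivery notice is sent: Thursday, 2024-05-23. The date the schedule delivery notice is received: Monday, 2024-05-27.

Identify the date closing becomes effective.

The last day of the review period: 15 business days after Thursday, 2024-05-23, skipping weekends — May 24, May 27, May 28, May 29, …, Jun 11, Jun 12, Jun 13 — lands on Thursday, 2024-06-13.
Adding 77 calendar days to 2024-06-13 gives 2024-08-29, which is the date closing becomes effective. 2024-08-29 is a Thursday and is not a listed holiday, so no roll-forward applies.

2024-08-29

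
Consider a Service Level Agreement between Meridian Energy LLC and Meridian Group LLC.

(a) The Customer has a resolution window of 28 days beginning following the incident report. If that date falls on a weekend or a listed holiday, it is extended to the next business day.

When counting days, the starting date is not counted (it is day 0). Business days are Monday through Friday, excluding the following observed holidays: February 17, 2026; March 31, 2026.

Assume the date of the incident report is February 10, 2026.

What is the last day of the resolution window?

The last day of the resolution window: 28 calendar days after February 10, 2026 is March 10, 2026. March 10, 2026 is a Tuesday and is not a listed holiday, so no roll-forward applies.

March 10, 2026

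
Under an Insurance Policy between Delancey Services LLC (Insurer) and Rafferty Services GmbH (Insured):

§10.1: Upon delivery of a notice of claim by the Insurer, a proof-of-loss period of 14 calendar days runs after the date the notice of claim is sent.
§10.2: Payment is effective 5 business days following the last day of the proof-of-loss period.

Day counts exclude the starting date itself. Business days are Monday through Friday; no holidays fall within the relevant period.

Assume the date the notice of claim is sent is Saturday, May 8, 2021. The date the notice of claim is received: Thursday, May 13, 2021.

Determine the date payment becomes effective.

May 28, 2021

The last day of the proof-of-loss period: 14 calendar days after May 8, 2021 is May 22, 2021.
The date payment becomes effective: 5 business days after Saturday, May 22, 2021, skipping weekends — May 24, May 25, May 26, May 27, May 28 — lands on Friday, May 28, 2021.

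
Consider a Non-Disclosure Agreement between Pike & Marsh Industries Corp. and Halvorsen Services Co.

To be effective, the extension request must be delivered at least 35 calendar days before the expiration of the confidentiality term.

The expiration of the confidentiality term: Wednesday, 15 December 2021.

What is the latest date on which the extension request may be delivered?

Counting back 35 calendar days from 15 December 2021 gives 10 November 2021.

10 November 2021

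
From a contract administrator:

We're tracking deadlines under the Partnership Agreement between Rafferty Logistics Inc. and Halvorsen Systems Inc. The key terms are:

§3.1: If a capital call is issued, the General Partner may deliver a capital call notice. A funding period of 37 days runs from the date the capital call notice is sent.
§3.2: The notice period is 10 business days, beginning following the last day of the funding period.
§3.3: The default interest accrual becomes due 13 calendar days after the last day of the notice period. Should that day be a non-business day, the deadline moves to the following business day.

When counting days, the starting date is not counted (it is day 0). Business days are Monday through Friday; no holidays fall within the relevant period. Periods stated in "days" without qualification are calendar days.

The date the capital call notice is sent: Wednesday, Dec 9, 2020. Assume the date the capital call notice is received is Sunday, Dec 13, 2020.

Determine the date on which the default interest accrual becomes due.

Feb 11, 2021

The last day of the funding period: 37 calendar days after Dec 9, 2020 is Jan 15, 2021.
The last day of the notice period: 10 business days after Friday, Jan 15, 2021, skipping weekends — Jan 18, Jan 19, Jan 20, Jan 21, Jan 22, Jan 25, Jan 26, Jan 27, Jan 28, Jan 29 — lands on Friday, Jan 29, 2021.
The date on which the default interest accrual becomes due: 13 calendar days after Jan 29, 2021 is Feb 11, 2021. Feb 11, 2021 is a Thursday, so no roll-forward applies.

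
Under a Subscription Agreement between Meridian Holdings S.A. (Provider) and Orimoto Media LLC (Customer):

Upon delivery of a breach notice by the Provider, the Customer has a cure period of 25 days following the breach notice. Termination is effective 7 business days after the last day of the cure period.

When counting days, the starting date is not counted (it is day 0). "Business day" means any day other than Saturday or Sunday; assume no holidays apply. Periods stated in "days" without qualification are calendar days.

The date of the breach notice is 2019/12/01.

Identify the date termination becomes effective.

2020/01/06

Adding 25 calendar days to 2019/12/01 gives 2019/12/26, which is the last day of the cure period.
The date termination becomes effective: 7 business days after Thursday, 2019/12/26, skipping weekends — Dec 27, Dec 30, Dec 31, Jan 1, Jan 2, Jan 3, Jan 6 — lands on Monday, 2020/01/06.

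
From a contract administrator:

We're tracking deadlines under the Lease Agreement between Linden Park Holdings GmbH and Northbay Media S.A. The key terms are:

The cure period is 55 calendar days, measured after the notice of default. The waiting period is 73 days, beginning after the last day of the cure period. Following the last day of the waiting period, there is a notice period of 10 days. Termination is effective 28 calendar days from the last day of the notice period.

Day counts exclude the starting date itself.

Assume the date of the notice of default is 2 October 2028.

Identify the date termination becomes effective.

The last day of the cure period: 2 October 2028 + 55 days = 26 November 2028.
Adding 73 calendar days to 26 November 2028 gives 7 February 2029, which is the last day of the waiting period.
The last day of the notice period: 7 February 2029 + 10 days = 17 February 2029.
The date termination becomes effective: 17 February 2029 + 28 days = 17 March 2029.

17 March 2029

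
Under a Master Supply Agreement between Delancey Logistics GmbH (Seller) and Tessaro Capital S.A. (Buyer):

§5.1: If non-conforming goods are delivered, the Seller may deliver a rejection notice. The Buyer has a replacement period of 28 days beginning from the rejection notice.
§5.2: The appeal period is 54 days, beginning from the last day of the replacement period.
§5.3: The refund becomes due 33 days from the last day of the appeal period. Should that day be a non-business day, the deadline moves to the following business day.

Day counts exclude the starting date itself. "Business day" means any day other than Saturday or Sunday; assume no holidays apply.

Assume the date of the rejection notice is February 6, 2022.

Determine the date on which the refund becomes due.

June 1, 2022

The last day of the replacement period: 28 calendar days after February 6, 2022 is March 6, 2022.
The last day of the appeal period: March 6, 2022 + 54 days = April 29, 2022.
The date on which the refund becomes due: April 29, 2022 + 33 days = June 1, 2022. June 1, 2022 is a Wednesday, so no roll-forward applies.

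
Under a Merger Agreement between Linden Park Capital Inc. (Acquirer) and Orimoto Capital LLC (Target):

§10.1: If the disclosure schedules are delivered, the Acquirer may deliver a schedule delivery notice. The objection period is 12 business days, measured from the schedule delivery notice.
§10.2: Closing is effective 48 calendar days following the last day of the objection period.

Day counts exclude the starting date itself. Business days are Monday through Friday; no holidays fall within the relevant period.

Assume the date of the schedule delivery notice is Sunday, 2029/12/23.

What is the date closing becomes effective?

2030/02/25

The last day of the objection period: counting 12 business days from Sunday, 2029/12/23 (Dec 24, Dec 25, Dec 26, Dec 27, …, Jan 4, Jan 7, Jan 8, skipping weekends) reaches Tuesday, 2030/01/08.
The date closing becomes effective: 2030/01/08 + 48 days = 2030/02/25.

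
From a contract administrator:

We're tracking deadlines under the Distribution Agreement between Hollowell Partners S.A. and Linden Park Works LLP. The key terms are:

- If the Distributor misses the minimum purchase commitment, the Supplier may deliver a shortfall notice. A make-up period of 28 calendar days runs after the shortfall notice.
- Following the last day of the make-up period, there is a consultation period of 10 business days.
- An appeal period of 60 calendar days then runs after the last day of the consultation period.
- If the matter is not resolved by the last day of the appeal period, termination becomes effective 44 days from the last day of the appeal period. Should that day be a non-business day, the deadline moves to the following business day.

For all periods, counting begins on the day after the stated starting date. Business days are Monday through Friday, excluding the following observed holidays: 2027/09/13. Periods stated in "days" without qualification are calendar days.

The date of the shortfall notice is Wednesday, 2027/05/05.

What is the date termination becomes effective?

Adding 28 calendar days to 2027/05/05 gives 2027/06/02, which is the last day of the make-up period.
The last day of the consultation period: counting 10 business days from Wednesday, 2027/06/02 (Jun 3, Jun 4, Jun 7, Jun 8, Jun 9, Jun 10, Jun 11, Jun 14, Jun 15, Jun 16, skipping weekends) reaches Wednesday, 2027/06/16.
Adding 60 calendar days to 2027/06/16 gives 2027/08/15, which is the last day of the appeal period.
Adding 44 calendar days to 2027/08/15 gives 2027/09/28, which is the date termination becomes effective. 2027/09/28 is a Tuesday and is not a listed holiday, so no roll-forward applies.

2027/09/28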